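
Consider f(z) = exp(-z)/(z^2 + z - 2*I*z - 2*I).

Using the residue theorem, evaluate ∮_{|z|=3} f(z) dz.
By the residue theorem, ∮_C f(z) dz = 2πi · (sum of the residues of f at the poles inside |z| = 3).

The denominator factors as (z + 1)*(z - 2*I), so the singularities of f are simple poles at z = -1, z = 2*I.
  |-1|² = 1 < 9 = 3², so this pole is inside the contour.
  |2*I|² = 4 < 9 = 3², so this pole is inside the contour.

With P(z) = exp(-z) and Q(z) = z^2 + z - 2*I*z - 2*I, each pole is simple, so Res(f, z₀) = P(z₀)/Q'(z₀) with Q'(z) = 2*z + 1 - 2*I.
  Res(f, -1) = P(-1)/Q'(-1) = (exp(1))/(-1 - 2*I) = exp(1)*(-1/5 + 2*I/5)
  Res(f, 2*I) = P(2*I)/Q'(2*I) = (exp(-2*I))/(1 + 2*I) = (1/5 - 2*I/5)*exp(-2*I)

Sum of residues inside C: (1/5 - 2*I/5)*exp(-2*I) + exp(1)*(-1/5 + 2*I/5)
∮_C f(z) dz = 2πi · ((1/5 - 2*I/5)*exp(-2*I) + exp(1)*(-1/5 + 2*I/5)) = exp(1)*pi*(-4/5 - 2*I/5) + pi*(4/5 + 2*I/5)*exp(-2*I)

Final answer: exp(1)*pi*(-4/5 - 2*I/5) + pi*(4/5 + 2*I/5)*exp(-2*I)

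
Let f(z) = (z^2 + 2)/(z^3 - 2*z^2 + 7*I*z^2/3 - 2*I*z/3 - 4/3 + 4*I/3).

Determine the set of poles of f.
The singularities of f are the zeros of the denominator. Factoring,
  z^3 - 2*z^2 + 7*I*z^2/3 - 2*I*z/3 - 4/3 + 4*I/3 = (z - 2*I/3)*(z - 2 + 2*I)*(z + I)
so the candidates are z = 2*I/3, z = 2 - 2*I, z = -I.

Check the numerator P(z) = z^2 + 2 at each one:
  P(2*I/3) = 14/9 ≠ 0, so z = 2*I/3 is a (simple) pole.
  P(2 - 2*I) = 2 - 8*I ≠ 0, so z = 2 - 2*I is a (simple) pole.
  P(-I) = 1 ≠ 0, so z = -I is a (simple) pole.

Poles of f: {-I, 2*I/3, 2 - 2*I}

Final answer: {-I, 2*I/3, 2 - 2*I}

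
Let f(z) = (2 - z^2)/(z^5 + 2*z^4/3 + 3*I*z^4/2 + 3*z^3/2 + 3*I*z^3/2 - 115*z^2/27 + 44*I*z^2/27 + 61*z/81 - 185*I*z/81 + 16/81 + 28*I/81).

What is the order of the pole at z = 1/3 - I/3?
Factor the denominator:
  z^5 + 2*z^4/3 + 3*I*z^4/2 + 3*z^3/2 + 3*I*z^3/2 - 115*z^2/27 + 44*I*z^2/27 + 61*z/81 - 185*I*z/81 + 16/81 + 28*I/81 = (z - 1/3 + I/3)^3*(z + 1 - 3*I/2)*(z + 2/3 + 2*I)

The numerator P(z) = 2 - z^2 has P(1/3 - I/3) = 2 + 2*I/9 ≠ 0, so no factor of (z - 1/3 + I/3) cancels.
Near z = 1/3 - I/3 we can therefore write f(z) = g(z)/(z - 1/3 + I/3)^3 with g analytic at 1/3 - I/3 and g(1/3 - I/3) ≠ 0 (g is the numerator divided by the remaining denominator factors).

Hence z = 1/3 - I/3 is a pole of order 3.

Final answer: 3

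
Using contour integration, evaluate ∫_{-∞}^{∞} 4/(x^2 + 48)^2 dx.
sqrt(3)*pi/288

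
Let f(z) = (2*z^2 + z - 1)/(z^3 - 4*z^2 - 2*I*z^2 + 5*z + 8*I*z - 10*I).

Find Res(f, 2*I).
-5/13 - 14*I/13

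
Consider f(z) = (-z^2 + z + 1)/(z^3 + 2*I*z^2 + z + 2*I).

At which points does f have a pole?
The singularities of f are the zeros of the denominator. Factoring,
  z^3 + 2*I*z^2 + z + 2*I = (z + 2*I)*(z - I)*(z + I)
so the candidates are z = -2*I, z = I, z = -I.

Check the numerator P(z) = -z^2 + z + 1 at each one:
  P(-2*I) = 5 - 2*I ≠ 0, so z = -2*I is a (simple) pole.
  P(I) = 2 + I ≠ 0, so z = I is a (simple) pole.
  P(-I) = 2 - I ≠ 0, so z = -I is a (simple) pole.

Poles of f: {-2*I, -I, I}

Final answer: {-2*I, -I, I}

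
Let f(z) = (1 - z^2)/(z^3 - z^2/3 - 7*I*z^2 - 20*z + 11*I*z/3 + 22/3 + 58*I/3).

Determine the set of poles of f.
The singularities of f are the zeros of the denominator. Factoring,
  z^3 - z^2/3 - 7*I*z^2 - 20*z + 11*I*z/3 + 22/3 + 58*I/3 = (z + 2 - 3*I)*(z - 1/3 - 2*I)*(z - 2 - 2*I)
so the candidates are z = -2 + 3*I, z = 1/3 + 2*I, z = 2 + 2*I.

Check the numerator P(z) = 1 - z^2 at each one:
  P(-2 + 3*I) = 6 + 12*I ≠ 0, so z = -2 + 3*I is a (simple) pole.
  P(1/3 + 2*I) = 44/9 - 4*I/3 ≠ 0, so z = 1/3 + 2*I is a (simple) pole.
  P(2 + 2*I) = 1 - 8*I ≠ 0, so z = 2 + 2*I is a (simple) pole.

Poles of f: {-2 + 3*I, 1/3 + 2*I, 2 + 2*I}

Final answer: {-2 + 3*I, 1/3 + 2*I, 2 + 2*I}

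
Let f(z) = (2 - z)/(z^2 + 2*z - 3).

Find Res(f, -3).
Write f(z) = P(z)/Q(z) with P(z) = 2 - z and Q(z) = z^2 + 2*z - 3.
The denominator factors as Q(z) = (z - 1)*(z + 3), so z = -3 is a simple zero of Q and P is analytic there; z = -3 is therefore a simple pole and
  Res(f, z₀) = P(z₀)/Q'(z₀).

Q'(z) = 2*z + 2, so Q'(-3) = -4.
P(-3) = 5.

Res(f, -3) = (5)/(-4) = -5/4

Final answer: -5/4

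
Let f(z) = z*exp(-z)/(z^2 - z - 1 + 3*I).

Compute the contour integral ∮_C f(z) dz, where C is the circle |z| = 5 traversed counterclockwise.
By the residue theorem, ∮_C f(z) dz = 2πi · (sum of the residues of f at the poles inside |z| = 5).

The denominator factors as (z + 1 - I)*(z - 2 + I), so the singularities of f are simple poles at z = -1 + I, z = 2 - I.
  |-1 + I|² = 2 < 25 = 5², so this pole is inside the contour.
  |2 - I|² = 5 < 25 = 5², so this pole is inside the contour.

With P(z) = z*exp(-z) and Q(z) = z^2 - z - 1 + 3*I, each pole is simple, so Res(f, z₀) = P(z₀)/Q'(z₀) with Q'(z) = 2*z - 1.
  Res(f, -1 + I) = P(-1 + I)/Q'(-1 + I) = ((-1 + I)*exp(1 - I))/(-3 + 2*I) = (5/13 - I/13)*exp(1 - I)
  Res(f, 2 - I) = P(2 - I)/Q'(2 - I) = ((2 - I)*exp(-2 + I))/(3 - 2*I) = (8/13 + I/13)*exp(-2 + I)

Sum of residues inside C: (5/13 - I/13)*exp(1 - I) + (8/13 + I/13)*exp(-2 + I)
∮_C f(z) dz = 2πi · ((5/13 - I/13)*exp(1 - I) + (8/13 + I/13)*exp(-2 + I)) = pi*(-2/13 + 16*I/13)*exp(-2 + I) + pi*(2/13 + 10*I/13)*exp(1 - I)

Final answer: pi*(-2/13 + 16*I/13)*exp(-2 + I) + pi*(2/13 + 10*I/13)*exp(1 - I)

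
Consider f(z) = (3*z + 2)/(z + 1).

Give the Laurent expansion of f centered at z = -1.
Put w = z - (-1), i.e. z = w - 1. The denominator is w, so it suffices to rewrite the numerator in powers of w.

P(z) = 3*z + 2
P(w - 1) = -1 + 3*w

Dividing each term by w:
  f = -1/w + 3

Substituting back w = z + 1:
  f(z) = -1/(z + 1) + 3

The series is finite because the numerator is a polynomial; the negative powers form the principal part, and the coefficient of 1/(z + 1) gives Res(f, -1) = -1.

Final answer: -1/(z + 1) + 3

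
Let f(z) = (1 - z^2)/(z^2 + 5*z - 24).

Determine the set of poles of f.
The singularities of f are the zeros of the denominator. Factoring,
  z^2 + 5*z - 24 = (z - 3)*(z + 8)
so the candidates are z = 3, z = -8.

Check the numerator P(z) = 1 - z^2 at each one:
  P(3) = -8 ≠ 0, so z = 3 is a (simple) pole.
  P(-8) = -63 ≠ 0, so z = -8 is a (simple) pole.

Poles of f: {-8, 3}

Final answer: {-8, 3}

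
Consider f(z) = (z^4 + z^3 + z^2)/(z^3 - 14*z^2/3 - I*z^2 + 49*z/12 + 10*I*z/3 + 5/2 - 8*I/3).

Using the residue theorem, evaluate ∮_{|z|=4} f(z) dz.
By the residue theorem, ∮_C f(z) dz = 2πi · (sum of the residues of f at the poles inside |z| = 4).

The denominator factors as (z - 3 - I/2)*(z + 1/3 - I/2)*(z - 2), so the singularities of f are simple poles at z = 3 + I/2, z = -1/3 + I/2, z = 2.
  |3 + I/2|² = 37/4 < 16 = 4², so this pole is inside the contour.
  |-1/3 + I/2|² = 13/36 < 16 = 4², so this pole is inside the contour.
  |2|² = 4 < 16 = 4², so this pole is inside the contour.

With P(z) = z^4 + z^3 + z^2 and Q(z) = z^3 - 14*z^2/3 - I*z^2 + 49*z/12 + 10*I*z/3 + 5/2 - 8*I/3, each pole is simple, so Res(f, z₀) = P(z₀)/Q'(z₀) with Q'(z) = 3*z^2 - 28*z/3 - 2*I*z + 49/12 + 10*I/3.
  Res(f, 3 + I/2) = P(3 + I/2)/Q'(3 + I/2) = (1617/16 + 551*I/8)/(10/3 + 5*I/3) = 813/25 + 1761*I/400
  Res(f, -1/3 + I/2) = P(-1/3 + I/2)/Q'(-1/3 + I/2) = (-23/1296 - 43*I/216)/(70/9 - 5*I/3) = 113/36900 - 409*I/16400
  Res(f, 2) = P(2)/Q'(2) = (28)/(-31/12 - 2*I/3) = -10416/1025 + 2688*I/1025

Sum of residues inside C: 805/36 + 7*I
∮_C f(z) dz = 2πi · (805/36 + 7*I) = pi*(-14 + 805*I/18)

Final answer: pi*(-14 + 805*I/18)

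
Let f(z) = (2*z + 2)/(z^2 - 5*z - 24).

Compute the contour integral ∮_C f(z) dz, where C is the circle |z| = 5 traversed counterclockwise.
By the residue theorem, ∮_C f(z) dz = 2πi · (sum of the residues of f at the poles inside |z| = 5).

The denominator factors as (z + 3)*(z - 8), so the singularities of f are simple poles at z = -3, z = 8.
  |-3|² = 9 < 25 = 5², so this pole is inside the contour.
  |8|² = 64 > 25 = 5², so this pole is outside the contour.

With P(z) = 2*z + 2 and Q(z) = z^2 - 5*z - 24, each pole is simple, so Res(f, z₀) = P(z₀)/Q'(z₀) with Q'(z) = 2*z - 5.
  Res(f, -3) = P(-3)/Q'(-3) = (-4)/(-11) = 4/11

∮_C f(z) dz = 2πi · (4/11) = 8*I*pi/11

Final answer: 8*I*pi/11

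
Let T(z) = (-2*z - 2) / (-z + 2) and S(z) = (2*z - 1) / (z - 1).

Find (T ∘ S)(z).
(T ∘ S)(z) = T(S(z)) = ((-2)*S(z) + (-2))/((-1)*S(z) + (2)). Multiply numerator and denominator by z - 1:
  numerator:   (-2)*(2*z - 1) + (-2)*(z - 1) = -6*z + 4
  denominator: (-1)*(2*z - 1) + (2)*(z - 1) = -1
(T ∘ S)(z) = (-6*z + 4)/(-1) = 6*z - 4

Final answer: 6*z - 4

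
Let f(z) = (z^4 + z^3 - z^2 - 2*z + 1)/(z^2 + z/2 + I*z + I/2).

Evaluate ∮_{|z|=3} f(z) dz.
By the residue theorem, ∮_C f(z) dz = 2πi · (sum of the residues of f at the poles inside |z| = 3).

The denominator factors as (z + 1/2)*(z + I), so the singularities of f are simple poles at z = -1/2, z = -I.
  |-1/2|² = 1/4 < 9 = 3², so this pole is inside the contour.
  |-I|² = 1 < 9 = 3², so this pole is inside the contour.

With P(z) = z^4 + z^3 - z^2 - 2*z + 1 and Q(z) = z^2 + z/2 + I*z + I/2, each pole is simple, so Res(f, z₀) = P(z₀)/Q'(z₀) with Q'(z) = 2*z + 1/2 + I.
  Res(f, -1/2) = P(-1/2)/Q'(-1/2) = (27/16)/(-1/2 + I) = -27/40 - 27*I/20
  Res(f, -I) = P(-I)/Q'(-I) = (3 + 3*I)/(1/2 - I) = -6/5 + 18*I/5

Sum of residues inside C: -15/8 + 9*I/4
∮_C f(z) dz = 2πi · (-15/8 + 9*I/4) = pi*(-9/2 - 15*I/4)

Final answer: pi*(-9/2 - 15*I/4)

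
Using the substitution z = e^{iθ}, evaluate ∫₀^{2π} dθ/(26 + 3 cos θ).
Let J = ∫₀^{2π} dθ/(26 + 3 cos θ).
Put z = e^{iθ}: then cos θ = (z + 1/z)/2, dθ = dz/(iz), and z runs once counterclockwise around |z| = 1:
  J = ∮_{|z|=1} 1/(26 + 3*(z + 1/z)/2) · dz/(iz) = (2/i) ∮_{|z|=1} dz/(3*z^2 + 52*z + 3).
The roots of 3*z^2 + 52*z + 3 are z = (-26 ± sqrt(26^2 - 3^2))/3, with sqrt(667) = sqrt(667); their product is 1, so only z₊ = -26/3 + sqrt(667)/3 lies inside the unit circle (z₋ = -26/3 - sqrt(667)/3 lies outside).
z₊ is a simple zero of q(z) = 3*z^2 + 52*z + 3, so Res(1/q, z₊) = 1/q'(z₊) with q'(z) = 6*z + 52; and q'(z₊) = 3*(z₊ - z₋) = 2*sqrt(667).
Therefore J = (2/i) · 2πi · 1/(2*sqrt(667)) = 2*pi/(sqrt(667)) = 2*sqrt(667)*pi/667

Final answer: 2*sqrt(667)*pi/667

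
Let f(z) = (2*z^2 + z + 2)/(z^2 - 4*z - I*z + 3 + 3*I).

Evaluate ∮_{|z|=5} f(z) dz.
pi*(-4 + 18*I)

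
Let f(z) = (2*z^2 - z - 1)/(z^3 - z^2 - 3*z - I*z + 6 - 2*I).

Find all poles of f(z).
The singularities of f are the zeros of the denominator. Factoring,
  z^3 - z^2 - 3*z - I*z + 6 - 2*I = (z - 1 + I)*(z + 2)*(z - 2 - I)
so the candidates are z = 1 - I, z = -2, z = 2 + I.

Check the numerator P(z) = 2*z^2 - z - 1 at each one:
  P(1 - I) = -2 - 3*I ≠ 0, so z = 1 - I is a (simple) pole.
  P(-2) = 9 ≠ 0, so z = -2 is a (simple) pole.
  P(2 + I) = 3 + 7*I ≠ 0, so z = 2 + I is a (simple) pole.

Poles of f: {-2, 1 - I, 2 + I}

Final answer: {-2, 1 - I, 2 + I}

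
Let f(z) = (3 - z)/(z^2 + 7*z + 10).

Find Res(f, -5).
-8/3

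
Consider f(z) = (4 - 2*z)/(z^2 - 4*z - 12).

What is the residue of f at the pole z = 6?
-1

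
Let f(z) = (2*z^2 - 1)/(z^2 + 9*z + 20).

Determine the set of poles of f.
The singularities of f are the zeros of the denominator. Factoring,
  z^2 + 9*z + 20 = (z + 5)*(z + 4)
so the candidates are z = -5, z = -4.

Check the numerator P(z) = 2*z^2 - 1 at each one:
  P(-5) = 49 ≠ 0, so z = -5 is a (simple) pole.
  P(-4) = 31 ≠ 0, so z = -4 is a (simple) pole.

Poles of f: {-5, -4}

Final answer: {-5, -4}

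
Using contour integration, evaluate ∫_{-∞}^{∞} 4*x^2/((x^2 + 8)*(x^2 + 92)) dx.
Let f(z) = 4*z^2/((z^2 + 8)*(z^2 + 92)). The denominator has no real zeros and deg Q - deg P = 2 ≥ 2, so the integral of f over the upper semicircle |z| = R tends to 0 as R → ∞. Closing the contour in the upper half-plane,
  ∫_{-∞}^{∞} f(x) dx = 2πi · Σ Res(f, z_k)  over the poles with Im z_k > 0.

Zeros of the denominator: z^2 + 92 = 0 gives z = ±2*sqrt(23)*I; z^2 + 8 = 0 gives z = ±2*sqrt(2)*I.
Upper half-plane: z = 2*sqrt(2)*I, z = 2*sqrt(23)*I (simple).

Each pole is a simple zero of Q(z) = z^4 + 100*z^2 + 736, so Res(f, z₀) = P(z₀)/Q'(z₀) with P(z) = 4*z^2, Q'(z) = 4*z^3 + 200*z:
  Res(f, 2*sqrt(2)*I) = (-32)/(336*sqrt(2)*I) = sqrt(2)*I/21
  Res(f, 2*sqrt(23)*I) = (-368)/(-336*sqrt(23)*I) = -sqrt(23)*I/21

Sum of residues: I*(-sqrt(23) + sqrt(2))/21
∫_{-∞}^{∞} f(x) dx = 2πi · (I*(-sqrt(23) + sqrt(2))/21) = 2*pi*(-sqrt(2) + sqrt(23))/21

Final answer: 2*pi*(-sqrt(2) + sqrt(23))/21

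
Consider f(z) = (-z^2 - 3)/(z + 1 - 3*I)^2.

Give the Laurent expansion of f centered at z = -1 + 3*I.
Put w = z - (-1 + 3*I), i.e. z = w - 1 + 3*I. The denominator is w^2, so it suffices to rewrite the numerator in powers of w.

P(z) = -z^2 - 3
P(w - 1 + 3*I) = 5 + 6*I + (2 - 6*I)*w - w^2

Dividing each term by w^2:
  f = (5 + 6*I)/w^2 + (2 - 6*I)/w - 1

Substituting back w = z + 1 - 3*I:
  f(z) = (5 + 6*I)/(z + 1 - 3*I)^2 + (2 - 6*I)/(z + 1 - 3*I) - 1

The series is finite because the numerator is a polynomial; the negative powers form the principal part, and the coefficient of 1/(z + 1 - 3*I) gives Res(f, -1 + 3*I) = 2 - 6*I.

Final answer: (5 + 6*I)/(z + 1 - 3*I)^2 + (2 - 6*I)/(z + 1 - 3*I) - 1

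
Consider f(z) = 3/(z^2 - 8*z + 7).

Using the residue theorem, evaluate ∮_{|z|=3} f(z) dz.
By the residue theorem, ∮_C f(z) dz = 2πi · (sum of the residues of f at the poles inside |z| = 3).

The denominator factors as (z - 1)*(z - 7), so the singularities of f are simple poles at z = 1, z = 7.
  |1|² = 1 < 9 = 3², so this pole is inside the contour.
  |7|² = 49 > 9 = 3², so this pole is outside the contour.

With P(z) = 3 and Q(z) = z^2 - 8*z + 7, each pole is simple, so Res(f, z₀) = P(z₀)/Q'(z₀) with Q'(z) = 2*z - 8.
  Res(f, 1) = P(1)/Q'(1) = (3)/(-6) = -1/2

∮_C f(z) dz = 2πi · (-1/2) = -I*pi

Final answer: -I*pi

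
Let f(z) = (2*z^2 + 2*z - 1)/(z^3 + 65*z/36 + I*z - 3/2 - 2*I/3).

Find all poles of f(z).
The singularities of f are the zeros of the denominator. Factoring,
  z^3 + 65*z/36 + I*z - 3/2 - 2*I/3 = (z + 2/3 - 3*I/2)*(z - 2/3)*(z + 3*I/2)
so the candidates are z = -2/3 + 3*I/2, z = 2/3, z = -3*I/2.

Check the numerator P(z) = 2*z^2 + 2*z - 1 at each one:
  P(-2/3 + 3*I/2) = -107/18 - I ≠ 0, so z = -2/3 + 3*I/2 is a (simple) pole.
  P(2/3) = 11/9 ≠ 0, so z = 2/3 is a (simple) pole.
  P(-3*I/2) = -11/2 - 3*I ≠ 0, so z = -3*I/2 is a (simple) pole.

Poles of f: {-2/3 + 3*I/2, -3*I/2, 2/3}

Final answer: {-2/3 + 3*I/2, -3*I/2, 2/3}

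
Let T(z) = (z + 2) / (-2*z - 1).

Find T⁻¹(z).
Set w = T(z) = (z + 2) / (-2*z - 1) and solve for z:
  w*(-2*z - 1) = z + 2
  -w + z*(-2*w - 1) - 2 = 0
  z*(-2*w - 1) = w + 2
  z = (-w - 2)/(2*w + 1)
Renaming the variable, T⁻¹(z) = (-z - 2)/(2*z + 1).
(Check: ad - bc = 3 ≠ 0, so T is invertible.)

Final answer: (-z - 2)/(2*z + 1)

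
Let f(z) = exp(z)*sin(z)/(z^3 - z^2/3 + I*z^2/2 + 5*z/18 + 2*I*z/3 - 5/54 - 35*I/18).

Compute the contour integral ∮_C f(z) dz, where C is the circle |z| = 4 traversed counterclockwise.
By the residue theorem, ∮_C f(z) dz = 2πi · (sum of the residues of f at the poles inside |z| = 4).

The denominator factors as (z + 1 - 2*I/3)*(z - 1 - I/3)*(z - 1/3 + 3*I/2), so the singularities of f are simple poles at z = -1 + 2*I/3, z = 1 + I/3, z = 1/3 - 3*I/2.
  |-1 + 2*I/3|² = 13/9 < 16 = 4², so this pole is inside the contour.
  |1 + I/3|² = 10/9 < 16 = 4², so this pole is inside the contour.
  |1/3 - 3*I/2|² = 85/36 < 16 = 4², so this pole is inside the contour.

With P(z) = exp(z)*sin(z) and Q(z) = z^3 - z^2/3 + I*z^2/2 + 5*z/18 + 2*I*z/3 - 5/54 - 35*I/18, each pole is simple, so Res(f, z₀) = P(z₀)/Q'(z₀) with Q'(z) = 3*z^2 - 2*z/3 + I*z + 5/18 + 2*I/3.
  Res(f, -1 + 2*I/3) = P(-1 + 2*I/3)/Q'(-1 + 2*I/3) = (-exp(-1 + 2*I/3)*sin(1 - 2*I/3))/(35/18 - 43*I/9) = (-630/8621 - 1548*I/8621)*exp(-1 + 2*I/3)*sin(1 - 2*I/3)
  Res(f, 1 + I/3) = P(1 + I/3)/Q'(1 + I/3) = (exp(1 + I/3)*sin(1 + I/3))/(35/18 + 31*I/9) = (630/5069 - 1116*I/5069)*exp(1 + I/3)*sin(1 + I/3)
  Res(f, 1/3 - 3*I/2) = P(1/3 - 3*I/2)/Q'(1/3 - 3*I/2) = (exp(1/3 - 3*I/2)*sin(1/3 - 3*I/2))/(-175/36 - I) = (-6300/31921 + 1296*I/31921)*exp(1/3 - 3*I/2)*sin(1/3 - 3*I/2)

Sum of residues inside C: (630/5069 - 1116*I/5069)*exp(1 + I/3)*sin(1 + I/3) + (-630/8621 - 1548*I/8621)*exp(-1 + 2*I/3)*sin(1 - 2*I/3) + (-6300/31921 + 1296*I/31921)*exp(1/3 - 3*I/2)*sin(1/3 - 3*I/2)
∮_C f(z) dz = 2πi · ((630/5069 - 1116*I/5069)*exp(1 + I/3)*sin(1 + I/3) + (-630/8621 - 1548*I/8621)*exp(-1 + 2*I/3)*sin(1 - 2*I/3) + (-6300/31921 + 1296*I/31921)*exp(1/3 - 3*I/2)*sin(1/3 - 3*I/2)) = pi*(3096/8621 - 1260*I/8621)*exp(-1 + 2*I/3)*sin(1 - 2*I/3) + pi*(2232/5069 + 1260*I/5069)*exp(1 + I/3)*sin(1 + I/3) + pi*(-2592/31921 - 12600*I/31921)*exp(1/3 - 3*I/2)*sin(1/3 - 3*I/2)

Final answer: pi*(3096/8621 - 1260*I/8621)*exp(-1 + 2*I/3)*sin(1 - 2*I/3) + pi*(2232/5069 + 1260*I/5069)*exp(1 + I/3)*sin(1 + I/3) + pi*(-2592/31921 - 12600*I/31921)*exp(1/3 - 3*I/2)*sin(1/3 - 3*I/2)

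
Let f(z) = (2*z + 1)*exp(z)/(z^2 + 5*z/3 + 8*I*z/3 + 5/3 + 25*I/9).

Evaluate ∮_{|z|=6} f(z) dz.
pi*(56/101 + 358*I/101)*exp(-2/3 - 3*I) + pi*(-56/101 + 46*I/101)*exp(-1 + I/3)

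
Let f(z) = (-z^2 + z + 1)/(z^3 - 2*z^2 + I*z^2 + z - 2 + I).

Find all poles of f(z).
The singularities of f are the zeros of the denominator. Factoring,
  z^3 - 2*z^2 + I*z^2 + z - 2 + I = (z + I)*(z - 2 + I)*(z - I)
so the candidates are z = -I, z = 2 - I, z = I.

Check the numerator P(z) = -z^2 + z + 1 at each one:
  P(-I) = 2 - I ≠ 0, so z = -I is a (simple) pole.
  P(2 - I) = 3*I ≠ 0, so z = 2 - I is a (simple) pole.
  P(I) = 2 + I ≠ 0, so z = I is a (simple) pole.

Poles of f: {-I, I, 2 - I}

Final answer: {-I, I, 2 - I}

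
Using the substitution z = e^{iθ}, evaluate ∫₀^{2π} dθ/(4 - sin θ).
2*sqrt(15)*pi/15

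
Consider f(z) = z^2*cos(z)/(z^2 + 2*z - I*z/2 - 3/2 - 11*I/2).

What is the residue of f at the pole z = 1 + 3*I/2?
Write f(z) = P(z)/Q(z) with P(z) = z^2*cos(z) and Q(z) = z^2 + 2*z - I*z/2 - 3/2 - 11*I/2.
The denominator factors as Q(z) = (z - 1 - 3*I/2)*(z + 3 + I), so z = 1 + 3*I/2 is a simple zero of Q and P is analytic there; z = 1 + 3*I/2 is therefore a simple pole and
  Res(f, z₀) = P(z₀)/Q'(z₀).

Q'(z) = 2*z + 2 - I/2, so Q'(1 + 3*I/2) = 4 + 5*I/2.
P(1 + 3*I/2) = (-5/4 + 3*I)*cos(1 + 3*I/2).

Res(f, 1 + 3*I/2) = ((-5/4 + 3*I)*cos(1 + 3*I/2))/(4 + 5*I/2) = (10/89 + 121*I/178)*cos(1 + 3*I/2)

Final answer: (10/89 + 121*I/178)*cos(1 + 3*I/2)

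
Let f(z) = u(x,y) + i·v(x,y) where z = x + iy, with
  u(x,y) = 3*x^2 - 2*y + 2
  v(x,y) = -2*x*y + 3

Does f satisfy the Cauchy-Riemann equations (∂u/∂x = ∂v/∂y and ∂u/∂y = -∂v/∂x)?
∂u/∂x = 6*x
∂v/∂y = -2*x
∂u/∂y = -2
∂v/∂x = -2*y
∂u/∂x ≠ ∂v/∂y and ∂u/∂y ≠ -∂v/∂x; the Cauchy-Riemann equations are not satisfied, so f is not analytic.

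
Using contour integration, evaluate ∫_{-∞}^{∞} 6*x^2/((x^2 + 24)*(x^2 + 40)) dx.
3*pi*(-sqrt(6) + sqrt(10))/4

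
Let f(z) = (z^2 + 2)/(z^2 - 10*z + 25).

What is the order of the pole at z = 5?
Factor the denominator:
  z^2 - 10*z + 25 = (z - 5)^2

The numerator P(z) = z^2 + 2 has P(5) = 27 ≠ 0, so no factor of (z - 5) cancels.
Near z = 5 we can therefore write f(z) = g(z)/(z - 5)^2 with g analytic at 5 and g(5) ≠ 0 (g is just the numerator).

Hence z = 5 is a pole of order 2.

Final answer: 2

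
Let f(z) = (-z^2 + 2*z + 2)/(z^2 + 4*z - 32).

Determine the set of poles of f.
The singularities of f are the zeros of the denominator. Factoring,
  z^2 + 4*z - 32 = (z - 4)*(z + 8)
so the candidates are z = 4, z = -8.

Check the numerator P(z) = -z^2 + 2*z + 2 at each one:
  P(4) = -6 ≠ 0, so z = 4 is a (simple) pole.
  P(-8) = -78 ≠ 0, so z = -8 is a (simple) pole.

Poles of f: {-8, 4}

Final answer: {-8, 4}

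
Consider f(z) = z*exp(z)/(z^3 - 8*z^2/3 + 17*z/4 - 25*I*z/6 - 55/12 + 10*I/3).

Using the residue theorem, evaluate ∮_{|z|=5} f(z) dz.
By the residue theorem, ∮_C f(z) dz = 2πi · (sum of the residues of f at the poles inside |z| = 5).

The denominator factors as (z - 2 - 3*I/2)*(z - 1 - I/2)*(z + 1/3 + 2*I), so the singularities of f are simple poles at z = 2 + 3*I/2, z = 1 + I/2, z = -1/3 - 2*I.
  |2 + 3*I/2|² = 25/4 < 25 = 5², so this pole is inside the contour.
  |1 + I/2|² = 5/4 < 25 = 5², so this pole is inside the contour.
  |-1/3 - 2*I|² = 37/9 < 25 = 5², so this pole is inside the contour.

With P(z) = z*exp(z) and Q(z) = z^3 - 8*z^2/3 + 17*z/4 - 25*I*z/6 - 55/12 + 10*I/3, each pole is simple, so Res(f, z₀) = P(z₀)/Q'(z₀) with Q'(z) = 3*z^2 - 16*z/3 + 17/4 - 25*I/6.
  Res(f, 2 + 3*I/2) = P(2 + 3*I/2)/Q'(2 + 3*I/2) = ((2 + 3*I/2)*exp(2 + 3*I/2))/(-7/6 + 35*I/6) = (33/182 - 69*I/182)*exp(2 + 3*I/2)
  Res(f, 1 + I/2) = P(1 + I/2)/Q'(1 + I/2) = ((1 + I/2)*exp(1 + I/2))/(7/6 - 23*I/6) = (-27/578 + 159*I/578)*exp(1 + I/2)
  Res(f, -1/3 - 2*I) = P(-1/3 - 2*I)/Q'(-1/3 - 2*I) = ((-1/3 - 2*I)*exp(-1/3 - 2*I))/(-203/36 + 21*I/2) = (-3540/26299 + 2736*I/26299)*exp(-1/3 - 2*I)

Sum of residues inside C: (-3540/26299 + 2736*I/26299)*exp(-1/3 - 2*I) + (-27/578 + 159*I/578)*exp(1 + I/2) + (33/182 - 69*I/182)*exp(2 + 3*I/2)
∮_C f(z) dz = 2πi · ((-3540/26299 + 2736*I/26299)*exp(-1/3 - 2*I) + (-27/578 + 159*I/578)*exp(1 + I/2) + (33/182 - 69*I/182)*exp(2 + 3*I/2)) = pi*(-159/289 - 27*I/289)*exp(1 + I/2) + pi*(-5472/26299 - 7080*I/26299)*exp(-1/3 - 2*I) + pi*(69/91 + 33*I/91)*exp(2 + 3*I/2)

Final answer: pi*(-159/289 - 27*I/289)*exp(1 + I/2) + pi*(-5472/26299 - 7080*I/26299)*exp(-1/3 - 2*I) + pi*(69/91 + 33*I/91)*exp(2 + 3*I/2)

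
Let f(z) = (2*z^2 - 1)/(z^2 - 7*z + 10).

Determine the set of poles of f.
{2, 5}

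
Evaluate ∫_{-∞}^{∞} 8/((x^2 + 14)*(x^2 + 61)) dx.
Let f(z) = 8/((z^2 + 14)*(z^2 + 61)). The denominator has no real zeros and deg Q - deg P = 4 ≥ 2, so the integral of f over the upper semicircle |z| = R tends to 0 as R → ∞. Closing the contour in the upper half-plane,
  ∫_{-∞}^{∞} f(x) dx = 2πi · Σ Res(f, z_k)  over the poles with Im z_k > 0.

Zeros of the denominator: z^2 + 14 = 0 gives z = ±sqrt(14)*I; z^2 + 61 = 0 gives z = ±sqrt(61)*I.
Upper half-plane: z = sqrt(14)*I, z = sqrt(61)*I (simple).

Each pole is a simple zero of Q(z) = z^4 + 75*z^2 + 854, so Res(f, z₀) = P(z₀)/Q'(z₀) with P(z) = 8, Q'(z) = 4*z^3 + 150*z:
  Res(f, sqrt(14)*I) = (8)/(94*sqrt(14)*I) = -2*sqrt(14)*I/329
  Res(f, sqrt(61)*I) = (8)/(-94*sqrt(61)*I) = 4*sqrt(61)*I/2867

Sum of residues: 2*I*(-61*sqrt(14) + 14*sqrt(61))/20069
∫_{-∞}^{∞} f(x) dx = 2πi · (2*I*(-61*sqrt(14) + 14*sqrt(61))/20069) = 4*pi*(-14*sqrt(61) + 61*sqrt(14))/20069

Final answer: 4*pi*(-14*sqrt(61) + 61*sqrt(14))/20069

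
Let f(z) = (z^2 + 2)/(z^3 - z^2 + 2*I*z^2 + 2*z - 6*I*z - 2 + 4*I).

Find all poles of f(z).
The singularities of f are the zeros of the denominator. Factoring,
  z^3 - z^2 + 2*I*z^2 + 2*z - 6*I*z - 2 + 4*I = (z + 1 + 3*I)*(z - 1 - I)*(z - 1)
so the candidates are z = -1 - 3*I, z = 1 + I, z = 1.

Check the numerator P(z) = z^2 + 2 at each one:
  P(-1 - 3*I) = -6 + 6*I ≠ 0, so z = -1 - 3*I is a (simple) pole.
  P(1 + I) = 2 + 2*I ≠ 0, so z = 1 + I is a (simple) pole.
  P(1) = 3 ≠ 0, so z = 1 is a (simple) pole.

Poles of f: {-1 - 3*I, 1, 1 + I}

Final answer: {-1 - 3*I, 1, 1 + I}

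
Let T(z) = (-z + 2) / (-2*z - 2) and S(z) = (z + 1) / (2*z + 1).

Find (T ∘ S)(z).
(T ∘ S)(z) = T(S(z)) = ((-1)*S(z) + (2))/((-2)*S(z) + (-2)). Multiply numerator and denominator by 2*z + 1:
  numerator:   (-1)*(z + 1) + (2)*(2*z + 1) = 3*z + 1
  denominator: (-2)*(z + 1) + (-2)*(2*z + 1) = -6*z - 4
(T ∘ S)(z) = (3*z + 1)/(-6*z - 4) = (-3*z - 1)/(6*z + 4)

Final answer: (-3*z - 1)/(6*z + 4)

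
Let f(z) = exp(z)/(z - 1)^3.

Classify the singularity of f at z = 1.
pole of order 3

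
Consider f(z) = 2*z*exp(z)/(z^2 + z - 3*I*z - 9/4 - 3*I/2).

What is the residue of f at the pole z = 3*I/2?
3*I*exp(3*I/2)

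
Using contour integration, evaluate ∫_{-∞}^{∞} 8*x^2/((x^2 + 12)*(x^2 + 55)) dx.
8*pi*(-2*sqrt(3) + sqrt(55))/43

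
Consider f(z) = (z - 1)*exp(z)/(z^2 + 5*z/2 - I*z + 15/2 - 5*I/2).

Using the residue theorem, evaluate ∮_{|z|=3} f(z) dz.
pi*(92/101 + 90*I/101)*exp(-3/2 - 2*I)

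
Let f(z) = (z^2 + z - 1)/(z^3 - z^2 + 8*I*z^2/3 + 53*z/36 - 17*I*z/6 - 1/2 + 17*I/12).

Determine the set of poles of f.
The singularities of f are the zeros of the denominator. Factoring,
  z^3 - z^2 + 8*I*z^2/3 + 53*z/36 - 17*I*z/6 - 1/2 + 17*I/12 = (z + 3*I)*(z - 1/2 - 2*I/3)*(z - 1/2 + I/3)
so the candidates are z = -3*I, z = 1/2 + 2*I/3, z = 1/2 - I/3.

Check the numerator P(z) = z^2 + z - 1 at each one:
  P(-3*I) = -10 - 3*I ≠ 0, so z = -3*I is a (simple) pole.
  P(1/2 + 2*I/3) = -25/36 + 4*I/3 ≠ 0, so z = 1/2 + 2*I/3 is a (simple) pole.
  P(1/2 - I/3) = -13/36 - 2*I/3 ≠ 0, so z = 1/2 - I/3 is a (simple) pole.

Poles of f: {-3*I, 1/2 - I/3, 1/2 + 2*I/3}

Final answer: {-3*I, 1/2 - I/3, 1/2 + 2*I/3}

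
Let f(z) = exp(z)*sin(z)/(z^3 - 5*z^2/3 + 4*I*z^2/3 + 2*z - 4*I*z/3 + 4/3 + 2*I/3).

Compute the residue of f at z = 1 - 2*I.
(-5/41 + 4*I/41)*exp(1 - 2*I)*sin(1 - 2*I)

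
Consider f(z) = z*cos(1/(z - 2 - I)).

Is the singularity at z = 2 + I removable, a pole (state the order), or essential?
Let u = z - 2 - I. Then
  cos(1/u) = Σ_{k≥0} (-1)^k (1)^(2k)/((2k)!·u^(2k)) = 1 - 1/(2*u^2) + 1/(24*u^4) + ...
which has infinitely many negative powers of u, so cos(1/(z - 2 - I)) has an essential singularity at z = 2 + I.
The extra factor z is a nonzero polynomial; if the product had at most a pole at z = 2 + I, dividing by that polynomial would leave cos(1/(z - 2 - I)) with at most a pole too — contradiction. (Equivalently, the product's Laurent series still has infinitely many negative powers.)
So the singularity is essential.

Final answer: essential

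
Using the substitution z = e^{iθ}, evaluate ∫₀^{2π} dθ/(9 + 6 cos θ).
Let J = ∫₀^{2π} dθ/(9 + 6 cos θ).
Put z = e^{iθ}: then cos θ = (z + 1/z)/2, dθ = dz/(iz), and z runs once counterclockwise around |z| = 1:
  J = ∮_{|z|=1} 1/(9 + 6*(z + 1/z)/2) · dz/(iz) = (2/i) ∮_{|z|=1} dz/(6*z^2 + 18*z + 6).
The roots of 6*z^2 + 18*z + 6 are z = (-9 ± sqrt(9^2 - 6^2))/6, with sqrt(45) = 3*sqrt(5); their product is 1, so only z₊ = -3/2 + sqrt(5)/2 lies inside the unit circle (z₋ = -3/2 - sqrt(5)/2 lies outside).
z₊ is a simple zero of q(z) = 6*z^2 + 18*z + 6, so Res(1/q, z₊) = 1/q'(z₊) with q'(z) = 12*z + 18; and q'(z₊) = 6*(z₊ - z₋) = 6*sqrt(5).
Therefore J = (2/i) · 2πi · 1/(6*sqrt(5)) = 2*pi/(3*sqrt(5)) = 2*sqrt(5)*pi/15

Final answer: 2*sqrt(5)*pi/15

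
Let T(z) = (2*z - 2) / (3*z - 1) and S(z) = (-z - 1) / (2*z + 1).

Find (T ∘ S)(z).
(6*z + 4)/(5*z + 4)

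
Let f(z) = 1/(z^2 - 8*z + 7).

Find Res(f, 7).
Write f(z) = P(z)/Q(z) with P(z) = 1 and Q(z) = z^2 - 8*z + 7.
The denominator factors as Q(z) = (z - 1)*(z - 7), so z = 7 is a simple zero of Q and P is analytic there; z = 7 is therefore a simple pole and
  Res(f, z₀) = P(z₀)/Q'(z₀).

Q'(z) = 2*z - 8, so Q'(7) = 6.
P(7) = 1.

Res(f, 7) = (1)/(6) = 1/6

Final answer: 1/6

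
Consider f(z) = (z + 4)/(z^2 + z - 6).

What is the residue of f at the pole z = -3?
-1/5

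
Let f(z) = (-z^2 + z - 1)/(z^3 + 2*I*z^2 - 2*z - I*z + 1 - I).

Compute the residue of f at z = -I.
Write f(z) = P(z)/Q(z) with P(z) = -z^2 + z - 1 and Q(z) = z^3 + 2*I*z^2 - 2*z - I*z + 1 - I.
The denominator factors as Q(z) = (z + 1 + I)*(z + I)*(z - 1), so z = -I is a simple zero of Q and P is analytic there; z = -I is therefore a simple pole and
  Res(f, z₀) = P(z₀)/Q'(z₀).

Q'(z) = 3*z^2 + 4*I*z - 2 - I, so Q'(-I) = -1 - I.
P(-I) = -I.

Res(f, -I) = (-I)/(-1 - I) = 1/2 + I/2

Final answer: 1/2 + I/2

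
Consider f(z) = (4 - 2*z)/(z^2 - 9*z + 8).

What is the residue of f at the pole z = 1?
-2/7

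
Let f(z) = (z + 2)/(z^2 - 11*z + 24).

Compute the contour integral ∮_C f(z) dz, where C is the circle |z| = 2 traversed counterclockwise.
By the residue theorem, ∮_C f(z) dz = 2πi · (sum of the residues of f at the poles inside |z| = 2).

The denominator factors as (z - 3)*(z - 8), so the singularities of f are simple poles at z = 3, z = 8.
  |3|² = 9 > 4 = 2², so this pole is outside the contour.
  |8|² = 64 > 4 = 2², so this pole is outside the contour.

No pole lies inside the contour, so f is analytic on and inside C and the integral is 0 (Cauchy's theorem).

Final answer: 0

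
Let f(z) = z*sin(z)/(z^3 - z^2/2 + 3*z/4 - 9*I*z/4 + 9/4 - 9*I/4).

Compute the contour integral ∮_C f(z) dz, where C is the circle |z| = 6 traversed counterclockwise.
By the residue theorem, ∮_C f(z) dz = 2πi · (sum of the residues of f at the poles inside |z| = 6).

The denominator factors as (z - 3/2 - 3*I/2)*(z + 1)*(z + 3*I/2), so the singularities of f are simple poles at z = 3/2 + 3*I/2, z = -1, z = -3*I/2.
  |3/2 + 3*I/2|² = 9/2 < 36 = 6², so this pole is inside the contour.
  |-1|² = 1 < 36 = 6², so this pole is inside the contour.
  |-3*I/2|² = 9/4 < 36 = 6², so this pole is inside the contour.

With P(z) = z*sin(z) and Q(z) = z^3 - z^2/2 + 3*z/4 - 9*I*z/4 + 9/4 - 9*I/4, each pole is simple, so Res(f, z₀) = P(z₀)/Q'(z₀) with Q'(z) = 3*z^2 - z + 3/4 - 9*I/4.
  Res(f, 3/2 + 3*I/2) = P(3/2 + 3*I/2)/Q'(3/2 + 3*I/2) = ((3/2 + 3*I/2)*sin(3/2 + 3*I/2))/(-3/4 + 39*I/4) = (12/85 - 14*I/85)*sin(3/2 + 3*I/2)
  Res(f, -1) = P(-1)/Q'(-1) = (sin(1))/(19/4 - 9*I/4) = (38/221 + 18*I/221)*sin(1)
  Res(f, -3*I/2) = P(-3*I/2)/Q'(-3*I/2) = (-3*sinh(3/2)/2)/(-6 - 3*I/4) = (16/65 - 2*I/65)*sinh(3/2)

Sum of residues inside C: (12/85 - 14*I/85)*sin(3/2 + 3*I/2) + (16/65 - 2*I/65)*sinh(3/2) + (38/221 + 18*I/221)*sin(1)
∮_C f(z) dz = 2πi · ((12/85 - 14*I/85)*sin(3/2 + 3*I/2) + (16/65 - 2*I/65)*sinh(3/2) + (38/221 + 18*I/221)*sin(1)) = pi*(-36/221 + 76*I/221)*sin(1) + pi*(28/85 + 24*I/85)*sin(3/2 + 3*I/2) + pi*(4/65 + 32*I/65)*sinh(3/2)

Final answer: pi*(-36/221 + 76*I/221)*sin(1) + pi*(28/85 + 24*I/85)*sin(3/2 + 3*I/2) + pi*(4/65 + 32*I/65)*sinh(3/2)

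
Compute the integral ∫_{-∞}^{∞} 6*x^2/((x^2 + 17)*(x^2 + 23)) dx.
Let f(z) = 6*z^2/((z^2 + 17)*(z^2 + 23)). The denominator has no real zeros and deg Q - deg P = 2 ≥ 2, so the integral of f over the upper semicircle |z| = R tends to 0 as R → ∞. Closing the contour in the upper half-plane,
  ∫_{-∞}^{∞} f(x) dx = 2πi · Σ Res(f, z_k)  over the poles with Im z_k > 0.

Zeros of the denominator: z^2 + 17 = 0 gives z = ±sqrt(17)*I; z^2 + 23 = 0 gives z = ±sqrt(23)*I.
Upper half-plane: z = sqrt(17)*I, z = sqrt(23)*I (simple).

Each pole is a simple zero of Q(z) = z^4 + 40*z^2 + 391, so Res(f, z₀) = P(z₀)/Q'(z₀) with P(z) = 6*z^2, Q'(z) = 4*z^3 + 80*z:
  Res(f, sqrt(17)*I) = (-102)/(12*sqrt(17)*I) = sqrt(17)*I/2
  Res(f, sqrt(23)*I) = (-138)/(-12*sqrt(23)*I) = -sqrt(23)*I/2

Sum of residues: I*(-sqrt(23) + sqrt(17))/2
∫_{-∞}^{∞} f(x) dx = 2πi · (I*(-sqrt(23) + sqrt(17))/2) = pi*(-sqrt(17) + sqrt(23))

Final answer: pi*(-sqrt(17) + sqrt(23))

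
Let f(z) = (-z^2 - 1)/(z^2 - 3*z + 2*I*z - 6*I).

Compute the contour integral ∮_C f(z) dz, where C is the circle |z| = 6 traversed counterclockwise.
By the residue theorem, ∮_C f(z) dz = 2πi · (sum of the residues of f at the poles inside |z| = 6).

The denominator factors as (z + 2*I)*(z - 3), so the singularities of f are simple poles at z = -2*I, z = 3.
  |-2*I|² = 4 < 36 = 6², so this pole is inside the contour.
  |3|² = 9 < 36 = 6², so this pole is inside the contour.

With P(z) = -z^2 - 1 and Q(z) = z^2 - 3*z + 2*I*z - 6*I, each pole is simple, so Res(f, z₀) = P(z₀)/Q'(z₀) with Q'(z) = 2*z - 3 + 2*I.
  Res(f, -2*I) = P(-2*I)/Q'(-2*I) = (3)/(-3 - 2*I) = -9/13 + 6*I/13
  Res(f, 3) = P(3)/Q'(3) = (-10)/(3 + 2*I) = -30/13 + 20*I/13

Sum of residues inside C: -3 + 2*I
∮_C f(z) dz = 2πi · (-3 + 2*I) = pi*(-4 - 6*I)

Final answer: pi*(-4 - 6*I)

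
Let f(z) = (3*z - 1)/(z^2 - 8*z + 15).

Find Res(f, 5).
7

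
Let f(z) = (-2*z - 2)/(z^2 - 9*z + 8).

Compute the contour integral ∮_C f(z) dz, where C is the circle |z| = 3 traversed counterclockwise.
By the residue theorem, ∮_C f(z) dz = 2πi · (sum of the residues of f at the poles inside |z| = 3).

The denominator factors as (z - 8)*(z - 1), so the singularities of f are simple poles at z = 8, z = 1.
  |8|² = 64 > 9 = 3², so this pole is outside the contour.
  |1|² = 1 < 9 = 3², so this pole is inside the contour.

With P(z) = -2*z - 2 and Q(z) = z^2 - 9*z + 8, each pole is simple, so Res(f, z₀) = P(z₀)/Q'(z₀) with Q'(z) = 2*z - 9.
  Res(f, 1) = P(1)/Q'(1) = (-4)/(-7) = 4/7

∮_C f(z) dz = 2πi · (4/7) = 8*I*pi/7

Final answer: 8*I*pi/7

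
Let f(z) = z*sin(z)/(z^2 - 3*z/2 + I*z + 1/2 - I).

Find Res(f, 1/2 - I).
(3/5 + 4*I/5)*sin(1/2 - I)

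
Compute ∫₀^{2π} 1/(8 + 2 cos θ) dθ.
Let J = ∫₀^{2π} dθ/(8 + 2 cos θ).
Put z = e^{iθ}: then cos θ = (z + 1/z)/2, dθ = dz/(iz), and z runs once counterclockwise around |z| = 1:
  J = ∮_{|z|=1} 1/(8 + 2*(z + 1/z)/2) · dz/(iz) = (2/i) ∮_{|z|=1} dz/(2*z^2 + 16*z + 2).
The roots of 2*z^2 + 16*z + 2 are z = (-8 ± sqrt(8^2 - 2^2))/2, with sqrt(60) = 2*sqrt(15); their product is 1, so only z₊ = -4 + sqrt(15) lies inside the unit circle (z₋ = -4 - sqrt(15) lies outside).
z₊ is a simple zero of q(z) = 2*z^2 + 16*z + 2, so Res(1/q, z₊) = 1/q'(z₊) with q'(z) = 4*z + 16; and q'(z₊) = 2*(z₊ - z₋) = 4*sqrt(15).
Therefore J = (2/i) · 2πi · 1/(4*sqrt(15)) = 2*pi/(2*sqrt(15)) = sqrt(15)*pi/15

Final answer: sqrt(15)*pi/15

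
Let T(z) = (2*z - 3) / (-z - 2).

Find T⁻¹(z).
Set w = T(z) = (2*z - 3) / (-z - 2) and solve for z:
  w*(-z - 2) = 2*z - 3
  -2*w + z*(-w - 2) + 3 = 0
  z*(-w - 2) = 2*w - 3
  z = (3 - 2*w)/(w + 2)
Renaming the variable, T⁻¹(z) = (-2*z + 3)/(z + 2).
(Check: ad - bc = -7 ≠ 0, so T is invertible.)

Final answer: (-2*z + 3)/(z + 2)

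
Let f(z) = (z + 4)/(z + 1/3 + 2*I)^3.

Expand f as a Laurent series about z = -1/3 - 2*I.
Put w = z - (-1/3 - 2*I), i.e. z = w - 1/3 - 2*I. The denominator is w^3, so it suffices to rewrite the numerator in powers of w.

P(z) = z + 4
P(w - 1/3 - 2*I) = 11/3 - 2*I + w

Dividing each term by w^3:
  f = (11/3 - 2*I)/w^3 + 1/w^2

Substituting back w = z + 1/3 + 2*I:
  f(z) = (11/3 - 2*I)/(z + 1/3 + 2*I)^3 + 1/(z + 1/3 + 2*I)^2

The series is finite because the numerator is a polynomial; the negative powers form the principal part.

Final answer: (11/3 - 2*I)/(z + 1/3 + 2*I)^3 + 1/(z + 1/3 + 2*I)^2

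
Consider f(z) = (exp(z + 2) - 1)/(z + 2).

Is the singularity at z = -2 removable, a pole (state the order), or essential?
Let u = z + 2. The exponent is z + 2 = u, so
  f = (e^(u) - 1)/u = ((u) + (u)^2/2 + (u)^3/6 + ...)/u = 1 + (1/2)*u + (1/6)*u^2 + ...
The Laurent expansion about u = 0 has no negative powers; equivalently lim_{z→-2} f(z) = 1 exists and is finite.
So the singularity is removable.

Final answer: removable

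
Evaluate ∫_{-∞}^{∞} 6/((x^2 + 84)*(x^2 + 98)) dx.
pi*(-3*sqrt(2) + sqrt(21))/98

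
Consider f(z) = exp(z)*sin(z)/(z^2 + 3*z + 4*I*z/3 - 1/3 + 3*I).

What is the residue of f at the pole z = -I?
Write f(z) = P(z)/Q(z) with P(z) = exp(z)*sin(z) and Q(z) = z^2 + 3*z + 4*I*z/3 - 1/3 + 3*I.
The denominator factors as Q(z) = (z + I)*(z + 3 + I/3), so z = -I is a simple zero of Q and P is analytic there; z = -I is therefore a simple pole and
  Res(f, z₀) = P(z₀)/Q'(z₀).

Q'(z) = 2*z + 3 + 4*I/3, so Q'(-I) = 3 - 2*I/3.
P(-I) = -I*exp(-I)*sinh(1).

Res(f, -I) = (-I*exp(-I)*sinh(1))/(3 - 2*I/3) = (6/85 - 27*I/85)*exp(-I)*sinh(1)

Final answer: (6/85 - 27*I/85)*exp(-I)*sinh(1)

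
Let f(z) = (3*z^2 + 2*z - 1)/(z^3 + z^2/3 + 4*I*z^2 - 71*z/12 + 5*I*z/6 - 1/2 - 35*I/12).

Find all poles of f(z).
{-1 - 3*I/2, -I, 2/3 - 3*I/2}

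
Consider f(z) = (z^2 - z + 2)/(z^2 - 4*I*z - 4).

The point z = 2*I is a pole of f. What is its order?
Factor the denominator:
  z^2 - 4*I*z - 4 = (z - 2*I)^2

The numerator P(z) = z^2 - z + 2 has P(2*I) = -2 - 2*I ≠ 0, so no factor of (z - 2*I) cancels.
Near z = 2*I we can therefore write f(z) = g(z)/(z - 2*I)^2 with g analytic at 2*I and g(2*I) ≠ 0 (g is just the numerator).

Hence z = 2*I is a pole of order 2.

Final answer: 2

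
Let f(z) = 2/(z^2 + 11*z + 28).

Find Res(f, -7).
Write f(z) = P(z)/Q(z) with P(z) = 2 and Q(z) = z^2 + 11*z + 28.
The denominator factors as Q(z) = (z + 7)*(z + 4), so z = -7 is a simple zero of Q and P is analytic there; z = -7 is therefore a simple pole and
  Res(f, z₀) = P(z₀)/Q'(z₀).

Q'(z) = 2*z + 11, so Q'(-7) = -3.
P(-7) = 2.

Res(f, -7) = (2)/(-3) = -2/3

Final answer: -2/3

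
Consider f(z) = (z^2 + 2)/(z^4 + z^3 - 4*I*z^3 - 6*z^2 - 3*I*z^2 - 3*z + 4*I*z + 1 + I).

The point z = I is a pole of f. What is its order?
Factor the denominator:
  z^4 + z^3 - 4*I*z^3 - 6*z^2 - 3*I*z^2 - 3*z + 4*I*z + 1 + I = (z - I)^3*(z + 1 - I)

The numerator P(z) = z^2 + 2 has P(I) = 1 ≠ 0, so no factor of (z - I) cancels.
Near z = I we can therefore write f(z) = g(z)/(z - I)^3 with g analytic at I and g(I) ≠ 0 (g is the numerator divided by the remaining denominator factors).

Hence z = I is a pole of order 3.

Final answer: 3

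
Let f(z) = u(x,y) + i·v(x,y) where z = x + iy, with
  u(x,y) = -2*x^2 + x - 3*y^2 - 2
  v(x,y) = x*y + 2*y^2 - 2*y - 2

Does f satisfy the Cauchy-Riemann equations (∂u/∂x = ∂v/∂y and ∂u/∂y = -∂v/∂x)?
∂u/∂x = 1 - 4*x
∂v/∂y = x + 4*y - 2
∂u/∂y = -6*y
∂v/∂x = y
∂u/∂x ≠ ∂v/∂y and ∂u/∂y ≠ -∂v/∂x; the Cauchy-Riemann equations are not satisfied, so f is not analytic.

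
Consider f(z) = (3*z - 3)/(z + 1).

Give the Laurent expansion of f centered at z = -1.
-6/(z + 1) + 3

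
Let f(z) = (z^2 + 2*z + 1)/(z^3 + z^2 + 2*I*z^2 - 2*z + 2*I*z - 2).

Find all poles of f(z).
The singularities of f are the zeros of the denominator. Factoring,
  z^3 + z^2 + 2*I*z^2 - 2*z + 2*I*z - 2 = (z + 1 + I)*(z - 1 + I)*(z + 1)
so the candidates are z = -1 - I, z = 1 - I, z = -1.

Check the numerator P(z) = z^2 + 2*z + 1 at each one:
  P(-1 - I) = -1 ≠ 0, so z = -1 - I is a (simple) pole.
  P(1 - I) = 3 - 4*I ≠ 0, so z = 1 - I is a (simple) pole.
  P(-1) = 0, so the factor (z + 1) cancels and z = -1 is only a removable singularity, not a pole.

Poles of f: {-1 - I, 1 - I}

Final answer: {-1 - I, 1 - I}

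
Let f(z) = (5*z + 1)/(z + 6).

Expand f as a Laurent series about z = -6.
Put w = z - (-6), i.e. z = w - 6. The denominator is w, so it suffices to rewrite the numerator in powers of w.

P(z) = 5*z + 1
P(w - 6) = -29 + 5*w

Dividing each term by w:
  f = -29/w + 5

Substituting back w = z + 6:
  f(z) = -29/(z + 6) + 5

The series is finite because the numerator is a polynomial; the negative powers form the principal part, and the coefficient of 1/(z + 6) gives Res(f, -6) = -29.

Final answer: -29/(z + 6) + 5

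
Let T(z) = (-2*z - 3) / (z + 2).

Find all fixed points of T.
{-3, -1}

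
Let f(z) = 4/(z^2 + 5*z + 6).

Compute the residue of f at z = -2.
4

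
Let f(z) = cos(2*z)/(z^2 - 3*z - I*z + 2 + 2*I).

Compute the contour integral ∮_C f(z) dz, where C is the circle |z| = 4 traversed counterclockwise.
By the residue theorem, ∮_C f(z) dz = 2πi · (sum of the residues of f at the poles inside |z| = 4).

The denominator factors as (z - 2)*(z - 1 - I), so the singularities of f are simple poles at z = 2, z = 1 + I.
  |2|² = 4 < 16 = 4², so this pole is inside the contour.
  |1 + I|² = 2 < 16 = 4², so this pole is inside the contour.

With P(z) = cos(2*z) and Q(z) = z^2 - 3*z - I*z + 2 + 2*I, each pole is simple, so Res(f, z₀) = P(z₀)/Q'(z₀) with Q'(z) = 2*z - 3 - I.
  Res(f, 2) = P(2)/Q'(2) = (cos(4))/(1 - I) = (1/2 + I/2)*cos(4)
  Res(f, 1 + I) = P(1 + I)/Q'(1 + I) = (cos(2 + 2*I))/(-1 + I) = (-1/2 - I/2)*cos(2 + 2*I)

Sum of residues inside C: (1/2 + I/2)*cos(4) + (-1/2 - I/2)*cos(2 + 2*I)
∮_C f(z) dz = 2πi · ((1/2 + I/2)*cos(4) + (-1/2 - I/2)*cos(2 + 2*I)) = pi*(1 - I)*cos(2 + 2*I) + pi*(-1 + I)*cos(4)

Final answer: pi*(1 - I)*cos(2 + 2*I) + pi*(-1 + I)*cos(4)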